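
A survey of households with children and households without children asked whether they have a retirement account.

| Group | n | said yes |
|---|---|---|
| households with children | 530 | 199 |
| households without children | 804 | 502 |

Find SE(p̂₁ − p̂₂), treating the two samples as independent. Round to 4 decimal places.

0.0271

Sample proportions: 199/530 = 0.3755, 502/804 = 0.6244.
Each SE is √(p̂(1−p̂)/n): √(0.3755·0.6245/530) = 0.02103 and √(0.6244·0.3756/804) = 0.01708.
SE(p̂₁ − p̂₂) = √(SE₁² + SE₂²) = √(0.0004422609 + 0.0002917264) = 0.02709, since the two samples are independent.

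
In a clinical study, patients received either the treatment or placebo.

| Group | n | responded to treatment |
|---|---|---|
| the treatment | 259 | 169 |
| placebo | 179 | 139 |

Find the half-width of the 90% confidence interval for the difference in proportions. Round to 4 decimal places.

0.0707

First, p̂₁ = 169/259 = 0.6525; p̂₂ = 139/179 = 0.7765.
The two standard errors are √(0.6525×0.3475/259) = 0.02959 and √(0.7765×0.2235/179) = 0.03114.
Because the samples are independent, SE_diff = √(0.02959² + 0.03114²) = 0.04296.
Using z* = 1.645 for 90%, ME = 1.645 × 0.04296 = 0.07067.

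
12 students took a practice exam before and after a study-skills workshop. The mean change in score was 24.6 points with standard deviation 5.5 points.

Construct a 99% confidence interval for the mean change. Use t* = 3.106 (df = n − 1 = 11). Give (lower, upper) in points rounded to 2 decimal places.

(19.67, 29.53)

This is a matched-pairs design, so SE = s_d/√n = 5.5/√12 = 1.5877.
Margin = 3.106 × 1.5877 = 4.9314; the interval is 24.6 ± 4.9314 = (19.67, 29.53).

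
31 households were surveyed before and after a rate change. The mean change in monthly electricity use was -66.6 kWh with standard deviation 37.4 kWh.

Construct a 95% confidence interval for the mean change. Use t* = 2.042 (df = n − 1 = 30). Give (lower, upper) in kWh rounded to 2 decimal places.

(-80.32, -52.88)

Paired design: SE = s_d/√n = 37.4/√31 = 6.7172.
t* = 2.042; margin of error = 2.042 × 6.7172 = 13.7165.
-66.6 ± 13.7165 → (-80.32, -52.88).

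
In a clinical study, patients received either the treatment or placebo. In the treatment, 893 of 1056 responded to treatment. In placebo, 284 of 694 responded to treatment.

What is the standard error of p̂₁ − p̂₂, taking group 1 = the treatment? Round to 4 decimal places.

Sample proportions: 893/1056 = 0.8456, 284/694 = 0.4092.
Each SE is √(p̂(1−p̂)/n): √(0.8456·0.1544/1056) = 0.01112 and √(0.4092·0.5908/694) = 0.01866.
SE(p̂₁ − p̂₂) = √(SE₁² + SE₂²) = √(0.0001236544 + 0.0003481956) = 0.02172, since the two samples are independent.

0.0217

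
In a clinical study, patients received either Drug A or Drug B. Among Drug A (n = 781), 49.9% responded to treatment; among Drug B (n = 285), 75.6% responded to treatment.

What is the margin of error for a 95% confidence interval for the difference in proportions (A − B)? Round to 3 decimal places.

0.061

Each SE is √(p̂(1−p̂)/n): √(0.4990·0.5010/781) = 0.01789 and √(0.7560·0.2440/285) = 0.02544.
SE(p̂₁ − p̂₂) = √(SE₁² + SE₂²) = √(0.0003200521 + 0.0006471936) = 0.03110, since the two samples are independent.
At 95% confidence z* = 1.960; margin = 1.960 × 0.03110 = 0.06096.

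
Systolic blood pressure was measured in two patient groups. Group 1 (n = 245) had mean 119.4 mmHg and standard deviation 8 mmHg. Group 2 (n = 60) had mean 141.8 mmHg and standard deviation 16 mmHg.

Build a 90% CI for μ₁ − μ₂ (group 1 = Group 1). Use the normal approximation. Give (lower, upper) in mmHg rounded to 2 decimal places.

(-25.90, -18.90)

Per-group SEs: s₁/√n₁ = 8/√245 = 0.5111, s₂/√n₂ = 16/√60 = 2.0656.
Unpooled SE of the difference: √(0.26122321 + 4.26670336) = 2.1279.
Margin of error = z* · SE = 1.645 × 2.1279 = 3.5004.
x̄₁ − x̄₂ = 119.4 − 141.8 = -22.4000.
CI: -22.4000 ± 3.5004 = (-25.90, -18.90).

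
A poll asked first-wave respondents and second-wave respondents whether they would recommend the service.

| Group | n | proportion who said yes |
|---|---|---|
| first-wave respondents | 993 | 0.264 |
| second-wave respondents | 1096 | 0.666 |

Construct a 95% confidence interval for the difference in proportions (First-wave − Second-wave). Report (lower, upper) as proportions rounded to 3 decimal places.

The two standard errors are √(0.2640×0.7360/993) = 0.01399 and √(0.6660×0.3340/1096) = 0.01425.
Because the samples are independent, SE_diff = √(0.01399² + 0.01425²) = 0.01997.
Using z* = 1.960 for 95%, ME = 1.960 × 0.01997 = 0.03914.
p̂₁ − p̂₂ = -0.4020; interval -0.4020 ± 0.03914 gives (-0.441, -0.363).

(-0.441, -0.363)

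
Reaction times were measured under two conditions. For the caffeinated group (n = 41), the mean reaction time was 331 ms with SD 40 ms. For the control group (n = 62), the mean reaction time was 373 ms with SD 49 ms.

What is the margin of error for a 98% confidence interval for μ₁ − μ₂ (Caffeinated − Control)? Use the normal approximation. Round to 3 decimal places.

Per-group SEs: s₁/√n₁ = 40/√41 = 6.2470, s₂/√n₂ = 49/√62 = 6.2230.
Unpooled SE of the difference: √(39.025009 + 38.725729) = 8.8176.
Margin of error = z* · SE = 2.326 × 8.8176 = 20.5097.

20.510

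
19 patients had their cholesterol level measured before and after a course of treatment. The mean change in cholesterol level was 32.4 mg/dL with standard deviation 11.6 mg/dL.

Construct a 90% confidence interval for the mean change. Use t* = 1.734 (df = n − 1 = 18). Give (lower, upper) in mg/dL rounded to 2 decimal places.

(27.79, 37.01)

This is a matched-pairs design, so SE = s_d/√n = 11.6/√19 = 2.6612.
Margin = 1.734 × 2.6612 = 4.6145; the interval is 32.4 ± 4.6145 = (27.79, 37.01).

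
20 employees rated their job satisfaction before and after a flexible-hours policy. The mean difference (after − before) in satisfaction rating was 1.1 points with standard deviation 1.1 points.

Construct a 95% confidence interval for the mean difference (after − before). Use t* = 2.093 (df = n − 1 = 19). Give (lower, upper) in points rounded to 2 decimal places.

(0.59, 1.61)

This is a matched-pairs design, so SE = s_d/√n = 1.1/√20 = 0.2460.
Margin = 2.093 × 0.2460 = 0.5149; the interval is 1.1 ± 0.5149 = (0.59, 1.61).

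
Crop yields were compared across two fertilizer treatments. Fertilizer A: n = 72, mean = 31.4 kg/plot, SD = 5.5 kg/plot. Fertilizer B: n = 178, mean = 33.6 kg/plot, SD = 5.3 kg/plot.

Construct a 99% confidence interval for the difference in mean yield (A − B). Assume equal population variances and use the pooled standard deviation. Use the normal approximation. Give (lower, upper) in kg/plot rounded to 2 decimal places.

(-4.13, -0.27)

s_p = √[((n₁−1)s₁² + (n₂−1)s₂²)/(n₁+n₂−2)] = √[(71·5.5² + 177·5.3²)/248] = 5.3580.
SE = 5.3580·√(1/72 + 1/178) = 0.7483.
With z* = 2.576, margin = 2.576 × 0.7483 = 1.9276.
x̄₁ − x̄₂ = 31.4 − 33.6 = -2.2000; interval -2.2000 ± 1.9276 = (-4.13, -0.27).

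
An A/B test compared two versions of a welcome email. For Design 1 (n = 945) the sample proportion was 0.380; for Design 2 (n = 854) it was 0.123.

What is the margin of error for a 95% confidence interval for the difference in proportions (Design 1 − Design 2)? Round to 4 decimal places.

0.0380

Each SE is √(p̂(1−p̂)/n): √(0.3800·0.6200/945) = 0.01579 and √(0.1230·0.8770/854) = 0.01124.
SE(p̂₁ − p̂₂) = √(SE₁² + SE₂²) = √(0.0002493241 + 0.0001263376) = 0.01938, since the two samples are independent.
At 95% confidence z* = 1.960; margin = 1.960 × 0.01938 = 0.03798.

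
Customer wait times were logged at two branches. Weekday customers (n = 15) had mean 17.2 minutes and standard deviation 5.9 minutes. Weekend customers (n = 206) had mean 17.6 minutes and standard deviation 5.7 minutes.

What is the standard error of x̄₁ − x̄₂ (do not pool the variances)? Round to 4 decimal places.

SE₁ = s₁/√n₁ = 5.9/√15 = 1.5234; SE₂ = 5.7/√206 = 0.3971.
Independent samples, unequal variances: SE_diff = √(SE₁² + SE₂²) = √(2.32074756 + 0.15768841) = 1.5743.

1.5743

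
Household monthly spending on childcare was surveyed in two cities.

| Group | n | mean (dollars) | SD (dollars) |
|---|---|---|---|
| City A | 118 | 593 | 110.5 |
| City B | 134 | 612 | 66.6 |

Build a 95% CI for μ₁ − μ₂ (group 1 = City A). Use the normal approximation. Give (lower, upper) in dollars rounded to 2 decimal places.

Per-group SEs: s₁/√n₁ = 110.5/√118 = 10.1723, s₂/√n₂ = 66.6/√134 = 5.7534.
Unpooled SE of the difference: √(103.47568729 + 33.10161156) = 11.6866.
Margin of error = z* · SE = 1.960 × 11.6866 = 22.9057.
x̄₁ − x̄₂ = 593 − 612 = -19.0000.
CI: -19.0000 ± 22.9057 = (-41.91, 3.91).

(-41.91, 3.91)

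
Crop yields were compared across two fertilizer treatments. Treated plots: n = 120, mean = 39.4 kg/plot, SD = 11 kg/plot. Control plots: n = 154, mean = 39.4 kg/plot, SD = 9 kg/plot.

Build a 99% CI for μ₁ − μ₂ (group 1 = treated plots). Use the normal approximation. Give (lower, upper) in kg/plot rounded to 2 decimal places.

(-3.19, 3.19)

Per-group SEs: s₁/√n₁ = 11/√120 = 1.0042, s₂/√n₂ = 9/√154 = 0.7252.
Unpooled SE of the difference: √(1.00841764 + 0.52591504) = 1.2387.
Margin of error = z* · SE = 2.576 × 1.2387 = 3.1909.
x̄₁ − x̄₂ = 39.4 − 39.4 = 0.0000.
CI: 0.0000 ± 3.1909 = (-3.19, 3.19).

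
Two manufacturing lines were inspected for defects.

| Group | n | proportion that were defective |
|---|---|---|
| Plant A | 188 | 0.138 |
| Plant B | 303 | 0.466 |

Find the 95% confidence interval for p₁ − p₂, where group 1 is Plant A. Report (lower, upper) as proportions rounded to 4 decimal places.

(-0.4027, -0.2533)

The two standard errors are √(0.1380×0.8620/188) = 0.02515 and √(0.4660×0.5340/303) = 0.02866.
Because the samples are independent, SE_diff = √(0.02515² + 0.02866²) = 0.03813.
Using z* = 1.960 for 95%, ME = 1.960 × 0.03813 = 0.07473.
p̂₁ − p̂₂ = -0.3280; interval -0.3280 ± 0.07473 gives (-0.4027, -0.2533).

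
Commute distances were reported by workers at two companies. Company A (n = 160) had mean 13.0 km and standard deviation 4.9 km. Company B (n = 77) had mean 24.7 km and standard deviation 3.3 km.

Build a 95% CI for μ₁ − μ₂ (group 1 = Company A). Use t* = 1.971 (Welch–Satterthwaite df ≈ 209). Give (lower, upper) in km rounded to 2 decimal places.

SE₁ = s₁/√n₁ = 4.9/√160 = 0.3874; SE₂ = 3.3/√77 = 0.3761.
Independent samples, unequal variances: SE_diff = √(SE₁² + SE₂²) = √(0.15007876 + 0.14145121) = 0.5399.
t* = 1.971, so margin of error = 1.971 × 0.5399 = 1.0641.
Difference in means = 13.0 − 24.7 = -11.7000.
-11.7000 ± 1.0641 → (-12.76, -10.64).

(-12.76, -10.64)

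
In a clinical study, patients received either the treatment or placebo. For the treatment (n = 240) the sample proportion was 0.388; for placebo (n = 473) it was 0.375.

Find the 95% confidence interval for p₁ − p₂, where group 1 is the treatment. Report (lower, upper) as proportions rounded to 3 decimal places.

The two standard errors are √(0.3880×0.6120/240) = 0.03145 and √(0.3750×0.6250/473) = 0.02226.
Because the samples are independent, SE_diff = √(0.03145² + 0.02226²) = 0.03853.
Using z* = 1.960 for 95%, ME = 1.960 × 0.03853 = 0.07552.
p̂₁ − p̂₂ = 0.0130; interval 0.0130 ± 0.07552 gives (-0.063, 0.089).

(-0.063, 0.089)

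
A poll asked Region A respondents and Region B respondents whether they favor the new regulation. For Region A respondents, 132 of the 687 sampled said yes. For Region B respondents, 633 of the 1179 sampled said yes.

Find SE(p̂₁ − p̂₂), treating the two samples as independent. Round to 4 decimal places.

0.0209

p̂₁ = 132/687 = 0.1921 and p̂₂ = 633/1179 = 0.5369.
SE₁ = √(p̂₁(1−p̂₁)/n₁) = √(0.1921·0.8079/687) = 0.01503; SE₂ = √(0.5369·0.4631/1179) = 0.01452.
Independent samples: SE of the difference = √(SE₁² + SE₂²) = √(0.0002259009 + 0.0002108304) = 0.02090.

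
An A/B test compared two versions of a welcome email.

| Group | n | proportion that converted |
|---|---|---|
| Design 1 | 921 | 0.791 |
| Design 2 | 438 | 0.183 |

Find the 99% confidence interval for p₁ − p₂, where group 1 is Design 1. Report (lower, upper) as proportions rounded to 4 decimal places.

(0.5492, 0.6668)

SE₁ = √(p̂₁(1−p̂₁)/n₁) = √(0.7910·0.2090/921) = 0.01340; SE₂ = √(0.1830·0.8170/438) = 0.01848.
Independent samples: SE of the difference = √(SE₁² + SE₂²) = √(0.00017956 + 0.0003415104) = 0.02283.
z* for 99% confidence is 2.576, so the margin of error is 2.576 × 0.02283 = 0.05881.
Point estimate p̂₁ − p̂₂ = 0.7910 − 0.1830 = 0.6080.
0.6080 ± 0.05881 → (0.5492, 0.6668).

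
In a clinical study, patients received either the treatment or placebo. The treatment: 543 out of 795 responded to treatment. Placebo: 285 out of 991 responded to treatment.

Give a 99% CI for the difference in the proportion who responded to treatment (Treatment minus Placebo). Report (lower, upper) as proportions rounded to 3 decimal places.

(0.339, 0.452)

p̂₁ = 543/795 = 0.6830 and p̂₂ = 285/991 = 0.2876.
SE₁ = √(p̂₁(1−p̂₁)/n₁) = √(0.6830·0.3170/795) = 0.01650; SE₂ = √(0.2876·0.7124/991) = 0.01438.
Independent samples: SE of the difference = √(SE₁² + SE₂²) = √(0.00027225 + 0.0002067844) = 0.02189.
z* for 99% confidence is 2.576, so the margin of error is 2.576 × 0.02189 = 0.05639.
Point estimate p̂₁ − p̂₂ = 0.6830 − 0.2876 = 0.3954.
0.3954 ± 0.05639 → (0.339, 0.452).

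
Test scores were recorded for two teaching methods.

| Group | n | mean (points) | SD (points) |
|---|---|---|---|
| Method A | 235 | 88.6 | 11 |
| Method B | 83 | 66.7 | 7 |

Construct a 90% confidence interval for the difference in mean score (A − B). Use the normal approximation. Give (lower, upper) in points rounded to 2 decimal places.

(20.17, 23.63)

SE₁ = s₁/√n₁ = 11/√235 = 0.7176; SE₂ = 7/√83 = 0.7683.
Independent samples, unequal variances: SE_diff = √(SE₁² + SE₂²) = √(0.51494976 + 0.59028489) = 1.0513.
z* = 1.645, so margin of error = 1.645 × 1.0513 = 1.7294.
Difference in means = 88.6 − 66.7 = 21.9000.
21.9000 ± 1.7294 → (20.17, 23.63).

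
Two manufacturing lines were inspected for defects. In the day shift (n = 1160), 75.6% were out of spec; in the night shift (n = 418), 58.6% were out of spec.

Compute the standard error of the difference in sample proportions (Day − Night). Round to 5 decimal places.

0.02719

The two standard errors are √(0.7560×0.2440/1160) = 0.01261 and √(0.5860×0.4140/418) = 0.02409.
Because the samples are independent, SE_diff = √(0.01261² + 0.02409²) = 0.02719.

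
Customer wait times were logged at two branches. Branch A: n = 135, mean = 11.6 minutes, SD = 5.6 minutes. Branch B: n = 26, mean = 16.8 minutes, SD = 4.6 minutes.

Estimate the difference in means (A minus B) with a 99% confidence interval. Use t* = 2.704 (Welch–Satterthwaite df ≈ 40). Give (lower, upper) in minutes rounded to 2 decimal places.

Per-group SEs: s₁/√n₁ = 5.6/√135 = 0.4820, s₂/√n₂ = 4.6/√26 = 0.9021.
Unpooled SE of the difference: √(0.232324 + 0.81378441) = 1.0228.
Margin of error = t* · SE = 2.704 × 1.0228 = 2.7657.
x̄₁ − x̄₂ = 11.6 − 16.8 = -5.2000.
CI: -5.2000 ± 2.7657 = (-7.97, -2.43).

(-7.97, -2.43)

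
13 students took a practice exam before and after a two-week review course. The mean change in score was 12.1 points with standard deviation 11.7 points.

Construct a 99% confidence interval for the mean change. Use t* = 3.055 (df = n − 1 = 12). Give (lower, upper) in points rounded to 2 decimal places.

Paired design: SE = s_d/√n = 11.7/√13 = 3.2450.
t* = 3.055; margin of error = 3.055 × 3.2450 = 9.9135.
12.1 ± 9.9135 → (2.19, 22.01).

(2.19, 22.01)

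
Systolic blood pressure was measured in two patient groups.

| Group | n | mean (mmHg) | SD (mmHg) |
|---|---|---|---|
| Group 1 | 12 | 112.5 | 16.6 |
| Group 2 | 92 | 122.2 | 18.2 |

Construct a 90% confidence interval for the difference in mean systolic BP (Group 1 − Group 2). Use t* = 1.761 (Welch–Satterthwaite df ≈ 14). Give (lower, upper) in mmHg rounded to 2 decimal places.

SE₁ = s₁/√n₁ = 16.6/√12 = 4.7920; SE₂ = 18.2/√92 = 1.8975.
Independent samples, unequal variances: SE_diff = √(SE₁² + SE₂²) = √(22.963264 + 3.60050625) = 5.1540.
t* = 1.761, so margin of error = 1.761 × 5.1540 = 9.0762.
Difference in means = 112.5 − 122.2 = -9.7000.
-9.7000 ± 9.0762 → (-18.78, -0.62).

(-18.78, -0.62)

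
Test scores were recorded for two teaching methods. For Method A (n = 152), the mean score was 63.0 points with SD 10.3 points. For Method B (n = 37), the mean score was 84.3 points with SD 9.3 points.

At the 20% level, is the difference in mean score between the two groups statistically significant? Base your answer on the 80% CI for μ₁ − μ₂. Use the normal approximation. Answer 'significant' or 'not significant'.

SE₁ = s₁/√n₁ = 10.3/√152 = 0.8354; SE₂ = 9.3/√37 = 1.5289.
Independent samples, unequal variances: SE_diff = √(SE₁² + SE₂²) = √(0.69789316 + 2.33753521) = 1.7422.
z* = 1.282, so margin of error = 1.282 × 1.7422 = 2.2335.
Difference in means = 63.0 − 84.3 = -21.3000.
-21.3000 ± 2.2335 → (-23.5335, -19.0665).
The interval (-23.5335, -19.0665) does not contain 0, so the difference is significant.

significant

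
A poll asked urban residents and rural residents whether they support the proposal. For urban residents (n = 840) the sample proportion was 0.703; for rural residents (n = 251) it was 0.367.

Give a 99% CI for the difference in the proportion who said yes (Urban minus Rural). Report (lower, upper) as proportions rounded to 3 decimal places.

(0.248, 0.424)

Each SE is √(p̂(1−p̂)/n): √(0.7030·0.2970/840) = 0.01577 and √(0.3670·0.6330/251) = 0.03042.
SE(p̂₁ − p̂₂) = √(SE₁² + SE₂²) = √(0.0002486929 + 0.0009253764) = 0.03426, since the two samples are independent.
At 99% confidence z* = 2.576; margin = 2.576 × 0.03426 = 0.08825.
The difference is 0.7030 − 0.3670 = 0.3360, so the interval is 0.3360 ± 0.08825 = (0.248, 0.424).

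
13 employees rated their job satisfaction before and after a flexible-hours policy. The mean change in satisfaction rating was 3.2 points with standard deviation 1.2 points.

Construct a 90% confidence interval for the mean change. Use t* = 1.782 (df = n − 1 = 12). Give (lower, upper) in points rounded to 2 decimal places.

Paired design: SE = s_d/√n = 1.2/√13 = 0.3328.
t* = 1.782; margin of error = 1.782 × 0.3328 = 0.5930.
3.2 ± 0.5930 → (2.61, 3.79).

(2.61, 3.79)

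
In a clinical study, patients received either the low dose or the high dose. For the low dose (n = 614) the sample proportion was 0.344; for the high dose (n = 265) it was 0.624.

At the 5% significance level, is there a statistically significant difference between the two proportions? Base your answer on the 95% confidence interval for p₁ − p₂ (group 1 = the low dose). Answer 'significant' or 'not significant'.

significant

The two standard errors are √(0.3440×0.6560/614) = 0.01917 and √(0.6240×0.3760/265) = 0.02976.
Because the samples are independent, SE_diff = √(0.01917² + 0.02976²) = 0.03540.
Using z* = 1.960 for 95%, ME = 1.960 × 0.03540 = 0.06938.
p̂₁ − p̂₂ = -0.2800; interval -0.2800 ± 0.06938 gives (-0.34938, -0.21062).
The interval (-0.34938, -0.21062) does not contain 0, so the difference is significant.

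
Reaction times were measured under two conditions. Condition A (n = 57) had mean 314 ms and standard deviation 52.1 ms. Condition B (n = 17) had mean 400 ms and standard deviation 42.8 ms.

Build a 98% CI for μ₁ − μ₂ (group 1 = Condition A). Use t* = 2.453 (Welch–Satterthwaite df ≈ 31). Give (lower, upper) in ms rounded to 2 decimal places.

(-116.58, -55.42)

Per-group SEs: s₁/√n₁ = 52.1/√57 = 6.9008, s₂/√n₂ = 42.8/√17 = 10.3805.
Unpooled SE of the difference: √(47.62104064 + 107.75478025) = 12.4650.
Margin of error = t* · SE = 2.453 × 12.4650 = 30.5766.
x̄₁ − x̄₂ = 314 − 400 = -86.0000.
CI: -86.0000 ± 30.5766 = (-116.58, -55.42).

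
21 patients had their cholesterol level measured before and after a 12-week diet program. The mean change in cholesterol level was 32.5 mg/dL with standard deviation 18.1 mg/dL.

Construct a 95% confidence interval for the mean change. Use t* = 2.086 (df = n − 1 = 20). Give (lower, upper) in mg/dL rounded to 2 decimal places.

(24.26, 40.74)

Paired design: SE = s_d/√n = 18.1/√21 = 3.9497.
t* = 2.086; margin of error = 2.086 × 3.9497 = 8.2391.
32.5 ± 8.2391 → (24.26, 40.74).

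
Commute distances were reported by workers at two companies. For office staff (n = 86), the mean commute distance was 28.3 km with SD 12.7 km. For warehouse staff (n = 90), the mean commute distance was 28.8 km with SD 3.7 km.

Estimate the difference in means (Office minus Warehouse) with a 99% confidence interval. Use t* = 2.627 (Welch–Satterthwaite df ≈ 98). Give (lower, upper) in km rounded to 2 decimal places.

(-4.24, 3.24)

SE₁ = s₁/√n₁ = 12.7/√86 = 1.3695; SE₂ = 3.7/√90 = 0.3900.
Independent samples, unequal variances: SE_diff = √(SE₁² + SE₂²) = √(1.87553025 + 0.1521) = 1.4239.
t* = 2.627, so margin of error = 2.627 × 1.4239 = 3.7406.
Difference in means = 28.3 − 28.8 = -0.5000.
-0.5000 ± 3.7406 → (-4.24, 3.24).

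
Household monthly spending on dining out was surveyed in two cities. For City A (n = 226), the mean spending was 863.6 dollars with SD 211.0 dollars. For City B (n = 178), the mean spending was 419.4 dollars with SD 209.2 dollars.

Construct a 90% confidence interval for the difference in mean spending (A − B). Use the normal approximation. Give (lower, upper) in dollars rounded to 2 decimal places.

(409.58, 478.82)

SE₁ = s₁/√n₁ = 211.0/√226 = 14.0355; SE₂ = 209.2/√178 = 15.6802.
Independent samples, unequal variances: SE_diff = √(SE₁² + SE₂²) = √(196.99526025 + 245.86867204) = 21.0443.
z* = 1.645, so margin of error = 1.645 × 21.0443 = 34.6179.
Difference in means = 863.6 − 419.4 = 444.2000.
444.2000 ± 34.6179 → (409.58, 478.82).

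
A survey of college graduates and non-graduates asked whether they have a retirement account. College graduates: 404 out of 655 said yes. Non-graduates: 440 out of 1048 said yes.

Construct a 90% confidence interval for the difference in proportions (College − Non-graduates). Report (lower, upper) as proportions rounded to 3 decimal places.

First, p̂₁ = 404/655 = 0.6168; p̂₂ = 440/1048 = 0.4198.
The two standard errors are √(0.6168×0.3832/655) = 0.01900 and √(0.4198×0.5802/1048) = 0.01525.
Because the samples are independent, SE_diff = √(0.01900² + 0.01525²) = 0.02436.
Using z* = 1.645 for 90%, ME = 1.645 × 0.02436 = 0.04007.
p̂₁ − p̂₂ = 0.1970; interval 0.1970 ± 0.04007 gives (0.157, 0.237).

(0.157, 0.237)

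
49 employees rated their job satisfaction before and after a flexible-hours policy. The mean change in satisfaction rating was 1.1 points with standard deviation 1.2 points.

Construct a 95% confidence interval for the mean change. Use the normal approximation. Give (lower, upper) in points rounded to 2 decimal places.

Paired design: SE = s_d/√n = 1.2/√49 = 0.1714.
z* = 1.960; margin of error = 1.960 × 0.1714 = 0.3359.
1.1 ± 0.3359 → (0.76, 1.44).

(0.76, 1.44)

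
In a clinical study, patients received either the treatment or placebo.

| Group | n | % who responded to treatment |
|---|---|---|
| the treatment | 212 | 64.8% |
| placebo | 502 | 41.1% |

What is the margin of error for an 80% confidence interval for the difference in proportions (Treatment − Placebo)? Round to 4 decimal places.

0.0506

Each SE is √(p̂(1−p̂)/n): √(0.6480·0.3520/212) = 0.03280 and √(0.4110·0.5890/502) = 0.02196.
SE(p̂₁ − p̂₂) = √(SE₁² + SE₂²) = √(0.00107584 + 0.0004822416) = 0.03947, since the two samples are independent.
At 80% confidence z* = 1.282; margin = 1.282 × 0.03947 = 0.05060.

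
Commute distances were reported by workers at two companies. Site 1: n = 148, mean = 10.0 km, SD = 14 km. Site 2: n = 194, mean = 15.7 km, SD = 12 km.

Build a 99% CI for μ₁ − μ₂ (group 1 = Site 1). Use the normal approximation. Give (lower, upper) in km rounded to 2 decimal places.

(-9.40, -2.00)

Standard errors of each mean: 14/√148 = 1.1508 and 12/√194 = 0.8615.
SE(x̄₁ − x̄₂) = √(1.1508² + 0.8615²) = 1.4375 for independent samples with unequal variances.
With z* = 2.576, the margin is 2.576 × 1.4375 = 3.7030.
x̄₁ − x̄₂ = 10.0 − 15.7 = -5.7000; the interval is -5.7000 ± 3.7030 = (-9.40, -2.00).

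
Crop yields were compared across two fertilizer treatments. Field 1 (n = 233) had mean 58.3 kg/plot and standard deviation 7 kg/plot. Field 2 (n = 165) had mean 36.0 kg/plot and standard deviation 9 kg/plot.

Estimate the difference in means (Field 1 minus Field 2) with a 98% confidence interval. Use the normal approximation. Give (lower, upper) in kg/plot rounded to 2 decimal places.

(20.35, 24.25)

Standard errors of each mean: 7/√233 = 0.4586 and 9/√165 = 0.7006.
SE(x̄₁ − x̄₂) = √(0.4586² + 0.7006²) = 0.8373 for independent samples with unequal variances.
With z* = 2.326, the margin is 2.326 × 0.8373 = 1.9476.
x̄₁ − x̄₂ = 58.3 − 36.0 = 22.3000; the interval is 22.3000 ± 1.9476 = (20.35, 24.25).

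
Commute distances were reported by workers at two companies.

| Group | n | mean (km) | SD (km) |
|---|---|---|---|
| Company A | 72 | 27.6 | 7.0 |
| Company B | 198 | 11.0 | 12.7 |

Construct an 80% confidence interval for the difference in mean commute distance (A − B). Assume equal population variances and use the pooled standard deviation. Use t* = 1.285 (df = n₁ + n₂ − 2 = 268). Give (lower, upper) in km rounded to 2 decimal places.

Pooled variance s_p² = [71·7.0² + 197·12.7²] / (72+198−2) = 131.5415, so s_p = 11.4692.
SE_diff = s_p·√(1/n₁ + 1/n₂) = 11.4692·√(1/72 + 1/198) = 1.5784.
t* = 1.285; margin = 1.285 × 1.5784 = 2.0282.
Difference = 27.6 − 11.0 = 16.6000.
16.6000 ± 2.0282 → (14.57, 18.63).

(14.57, 18.63)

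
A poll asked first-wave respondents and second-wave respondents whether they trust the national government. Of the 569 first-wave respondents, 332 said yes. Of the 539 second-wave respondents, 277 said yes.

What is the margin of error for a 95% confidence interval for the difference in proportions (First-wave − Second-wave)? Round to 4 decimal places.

0.0585

Sample proportions: 332/569 = 0.5835, 277/539 = 0.5139.
Each SE is √(p̂(1−p̂)/n): √(0.5835·0.4165/569) = 0.02067 and √(0.5139·0.4861/539) = 0.02153.
SE(p̂₁ − p̂₂) = √(SE₁² + SE₂²) = √(0.0004272489 + 0.0004635409) = 0.02985, since the two samples are independent.
At 95% confidence z* = 1.960; margin = 1.960 × 0.02985 = 0.05851.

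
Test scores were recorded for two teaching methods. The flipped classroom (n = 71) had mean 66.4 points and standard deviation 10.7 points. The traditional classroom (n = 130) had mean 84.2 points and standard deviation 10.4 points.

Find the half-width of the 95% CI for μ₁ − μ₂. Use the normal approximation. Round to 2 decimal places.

Standard errors of each mean: 10.7/√71 = 1.2699 and 10.4/√130 = 0.9121.
SE(x̄₁ − x̄₂) = √(1.2699² + 0.9121²) = 1.5635 for independent samples with unequal variances.
With z* = 1.960, the margin is 1.960 × 1.5635 = 3.0645.

3.06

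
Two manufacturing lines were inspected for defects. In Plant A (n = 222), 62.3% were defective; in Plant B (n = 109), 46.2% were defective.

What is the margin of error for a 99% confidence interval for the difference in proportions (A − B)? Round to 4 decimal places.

0.1488

Each SE is √(p̂(1−p̂)/n): √(0.6230·0.3770/222) = 0.03253 and √(0.4620·0.5380/109) = 0.04775.
SE(p̂₁ − p̂₂) = √(SE₁² + SE₂²) = √(0.0010582009 + 0.0022800625) = 0.05778, since the two samples are independent.
At 99% confidence z* = 2.576; margin = 2.576 × 0.05778 = 0.14884.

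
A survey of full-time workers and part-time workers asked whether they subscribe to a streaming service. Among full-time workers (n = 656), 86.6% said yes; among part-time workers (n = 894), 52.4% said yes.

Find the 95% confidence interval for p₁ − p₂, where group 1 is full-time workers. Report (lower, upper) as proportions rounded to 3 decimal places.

(0.300, 0.384)

The two standard errors are √(0.8660×0.1340/656) = 0.01330 and √(0.5240×0.4760/894) = 0.01670.
Because the samples are independent, SE_diff = √(0.01330² + 0.01670²) = 0.02135.
Using z* = 1.960 for 95%, ME = 1.960 × 0.02135 = 0.04185.
p̂₁ − p̂₂ = 0.3420; interval 0.3420 ± 0.04185 gives (0.300, 0.384).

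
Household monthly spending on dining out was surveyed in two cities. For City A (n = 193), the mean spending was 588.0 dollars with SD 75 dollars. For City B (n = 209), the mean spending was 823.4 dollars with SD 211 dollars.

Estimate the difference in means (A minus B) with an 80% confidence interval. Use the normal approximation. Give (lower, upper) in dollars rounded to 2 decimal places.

Per-group SEs: s₁/√n₁ = 75/√193 = 5.3986, s₂/√n₂ = 211/√209 = 14.5952.
Unpooled SE of the difference: √(29.14488196 + 213.01986304) = 15.5616.
Margin of error = z* · SE = 1.282 × 15.5616 = 19.9500.
x̄₁ − x̄₂ = 588.0 − 823.4 = -235.4000.
CI: -235.4000 ± 19.9500 = (-255.35, -215.45).

(-255.35, -215.45)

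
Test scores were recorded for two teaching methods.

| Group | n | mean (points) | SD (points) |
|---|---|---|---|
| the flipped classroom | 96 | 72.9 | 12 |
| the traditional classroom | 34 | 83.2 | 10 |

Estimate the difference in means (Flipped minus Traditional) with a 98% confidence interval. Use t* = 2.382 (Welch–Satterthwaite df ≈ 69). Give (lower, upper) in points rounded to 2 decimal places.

Per-group SEs: s₁/√n₁ = 12/√96 = 1.2247, s₂/√n₂ = 10/√34 = 1.7150.
Unpooled SE of the difference: √(1.49989009 + 2.941225) = 2.1074.
Margin of error = t* · SE = 2.382 × 2.1074 = 5.0198.
x̄₁ − x̄₂ = 72.9 − 83.2 = -10.3000.
CI: -10.3000 ± 5.0198 = (-15.32, -5.28).

(-15.32, -5.28)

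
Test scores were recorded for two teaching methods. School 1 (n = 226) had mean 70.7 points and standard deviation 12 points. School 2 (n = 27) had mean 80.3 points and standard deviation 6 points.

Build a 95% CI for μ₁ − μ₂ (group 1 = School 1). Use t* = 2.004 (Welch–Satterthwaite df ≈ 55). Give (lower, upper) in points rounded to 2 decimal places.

(-12.41, -6.79)

SE₁ = s₁/√n₁ = 12/√226 = 0.7982; SE₂ = 6/√27 = 1.1547.
Independent samples, unequal variances: SE_diff = √(SE₁² + SE₂²) = √(0.63712324 + 1.33333209) = 1.4037.
t* = 2.004, so margin of error = 2.004 × 1.4037 = 2.8130.
Difference in means = 70.7 − 80.3 = -9.6000.
-9.6000 ± 2.8130 → (-12.41, -6.79).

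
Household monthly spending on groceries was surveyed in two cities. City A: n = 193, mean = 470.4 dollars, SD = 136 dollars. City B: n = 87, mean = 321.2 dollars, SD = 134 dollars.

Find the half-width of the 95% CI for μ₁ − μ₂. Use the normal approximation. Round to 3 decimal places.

SE₁ = s₁/√n₁ = 136/√193 = 9.7895; SE₂ = 134/√87 = 14.3663.
Independent samples, unequal variances: SE_diff = √(SE₁² + SE₂²) = √(95.83431025 + 206.39057569) = 17.3846.
z* = 1.960, so margin of error = 1.960 × 17.3846 = 34.0738.

34.074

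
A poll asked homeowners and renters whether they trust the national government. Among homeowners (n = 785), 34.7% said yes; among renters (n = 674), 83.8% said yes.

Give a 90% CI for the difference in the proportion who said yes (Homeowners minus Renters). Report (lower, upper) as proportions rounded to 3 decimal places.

Each SE is √(p̂(1−p̂)/n): √(0.3470·0.6530/785) = 0.01699 and √(0.8380·0.1620/674) = 0.01419.
SE(p̂₁ − p̂₂) = √(SE₁² + SE₂²) = √(0.0002886601 + 0.0002013561) = 0.02214, since the two samples are independent.
At 90% confidence z* = 1.645; margin = 1.645 × 0.02214 = 0.03642.
The difference is 0.3470 − 0.8380 = -0.4910, so the interval is -0.4910 ± 0.03642 = (-0.527, -0.455).

(-0.527, -0.455)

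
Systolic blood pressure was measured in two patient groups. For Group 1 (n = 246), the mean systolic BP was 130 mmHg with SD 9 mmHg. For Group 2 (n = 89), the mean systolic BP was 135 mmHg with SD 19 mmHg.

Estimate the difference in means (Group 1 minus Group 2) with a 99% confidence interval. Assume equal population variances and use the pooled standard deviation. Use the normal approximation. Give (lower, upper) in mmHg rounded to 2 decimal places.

s_p = √[((n₁−1)s₁² + (n₂−1)s₂²)/(n₁+n₂−2)] = √[(245·9² + 88·19²)/333] = 12.4497.
SE = 12.4497·√(1/246 + 1/89) = 1.5400.
With z* = 2.576, margin = 2.576 × 1.5400 = 3.9670.
x̄₁ − x̄₂ = 130 − 135 = -5.0000; interval -5.0000 ± 3.9670 = (-8.97, -1.03).

(-8.97, -1.03)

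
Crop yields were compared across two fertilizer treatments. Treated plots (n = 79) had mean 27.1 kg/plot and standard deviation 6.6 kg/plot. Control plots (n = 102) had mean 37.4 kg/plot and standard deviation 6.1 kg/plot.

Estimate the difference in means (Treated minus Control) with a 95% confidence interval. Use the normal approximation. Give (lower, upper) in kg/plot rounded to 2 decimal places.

Standard errors of each mean: 6.6/√79 = 0.7426 and 6.1/√102 = 0.6040.
SE(x̄₁ − x̄₂) = √(0.7426² + 0.6040²) = 0.9572 for independent samples with unequal variances.
With z* = 1.960, the margin is 1.960 × 0.9572 = 1.8761.
x̄₁ − x̄₂ = 27.1 − 37.4 = -10.3000; the interval is -10.3000 ± 1.8761 = (-12.18, -8.42).

(-12.18, -8.42)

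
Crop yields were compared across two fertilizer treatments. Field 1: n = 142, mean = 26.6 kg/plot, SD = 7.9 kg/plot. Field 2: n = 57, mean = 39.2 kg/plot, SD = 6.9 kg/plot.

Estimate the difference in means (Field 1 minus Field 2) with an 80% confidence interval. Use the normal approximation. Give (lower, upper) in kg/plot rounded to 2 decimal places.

(-14.05, -11.15)

Per-group SEs: s₁/√n₁ = 7.9/√142 = 0.6630, s₂/√n₂ = 6.9/√57 = 0.9139.
Unpooled SE of the difference: √(0.439569 + 0.83521321) = 1.1291.
Margin of error = z* · SE = 1.282 × 1.1291 = 1.4475.
x̄₁ − x̄₂ = 26.6 − 39.2 = -12.6000.
CI: -12.6000 ± 1.4475 = (-14.05, -11.15).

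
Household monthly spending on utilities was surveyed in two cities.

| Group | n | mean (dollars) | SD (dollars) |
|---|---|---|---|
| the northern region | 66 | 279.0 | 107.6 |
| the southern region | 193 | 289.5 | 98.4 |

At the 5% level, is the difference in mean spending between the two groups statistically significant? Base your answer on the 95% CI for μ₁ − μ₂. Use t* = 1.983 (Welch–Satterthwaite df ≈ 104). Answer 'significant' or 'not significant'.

Per-group SEs: s₁/√n₁ = 107.6/√66 = 13.2446, s₂/√n₂ = 98.4/√193 = 7.0830.
Unpooled SE of the difference: √(175.41942916 + 50.168889) = 15.0196.
Margin of error = t* · SE = 1.983 × 15.0196 = 29.7839.
x̄₁ − x̄₂ = 279.0 − 289.5 = -10.5000.
CI: -10.5000 ± 29.7839 = (-40.2839, 19.2839).
The interval (-40.2839, 19.2839) contains 0, so the difference is not significant.

not significant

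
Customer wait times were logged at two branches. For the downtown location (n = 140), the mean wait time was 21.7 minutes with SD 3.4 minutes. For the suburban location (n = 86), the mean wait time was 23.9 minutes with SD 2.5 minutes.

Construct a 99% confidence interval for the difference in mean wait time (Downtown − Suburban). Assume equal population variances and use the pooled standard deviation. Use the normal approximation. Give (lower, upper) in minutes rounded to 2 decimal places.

Pooled variance s_p² = [139·3.4² + 85·2.5²] / (140+86−2) = 9.5450, so s_p = 3.0895.
SE_diff = s_p·√(1/n₁ + 1/n₂) = 3.0895·√(1/140 + 1/86) = 0.4233.
z* = 2.576; margin = 2.576 × 0.4233 = 1.0904.
Difference = 21.7 − 23.9 = -2.2000.
-2.2000 ± 1.0904 → (-3.29, -1.11).

(-3.29, -1.11)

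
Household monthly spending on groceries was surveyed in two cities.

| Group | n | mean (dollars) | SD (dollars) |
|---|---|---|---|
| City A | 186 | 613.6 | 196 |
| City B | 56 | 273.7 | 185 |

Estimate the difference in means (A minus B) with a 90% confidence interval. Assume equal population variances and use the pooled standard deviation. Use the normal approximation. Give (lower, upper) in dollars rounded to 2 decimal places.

Pooled variance s_p² = [185·196² + 55·185²] / (186+56−2) = 37455.5625, so s_p = 193.5344.
SE_diff = s_p·√(1/n₁ + 1/n₂) = 193.5344·√(1/186 + 1/56) = 29.4995.
z* = 1.645; margin = 1.645 × 29.4995 = 48.5267.
Difference = 613.6 − 273.7 = 339.9000.
339.9000 ± 48.5267 → (291.37, 388.43).

(291.37, 388.43)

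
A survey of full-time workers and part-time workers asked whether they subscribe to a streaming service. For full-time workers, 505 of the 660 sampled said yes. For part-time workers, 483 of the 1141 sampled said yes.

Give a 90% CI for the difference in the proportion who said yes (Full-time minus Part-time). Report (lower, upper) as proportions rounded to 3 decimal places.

(0.306, 0.378)

Sample proportions: 505/660 = 0.7652, 483/1141 = 0.4233.
Each SE is √(p̂(1−p̂)/n): √(0.7652·0.2348/660) = 0.01650 and √(0.4233·0.5767/1141) = 0.01463.
SE(p̂₁ − p̂₂) = √(SE₁² + SE₂²) = √(0.00027225 + 0.0002140369) = 0.02205, since the two samples are independent.
At 90% confidence z* = 1.645; margin = 1.645 × 0.02205 = 0.03627.
The difference is 0.7652 − 0.4233 = 0.3419, so the interval is 0.3419 ± 0.03627 = (0.306, 0.378).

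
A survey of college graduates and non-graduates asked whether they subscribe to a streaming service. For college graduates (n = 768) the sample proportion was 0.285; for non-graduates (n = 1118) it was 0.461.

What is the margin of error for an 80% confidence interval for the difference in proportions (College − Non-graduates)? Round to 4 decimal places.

0.0283

The two standard errors are √(0.2850×0.7150/768) = 0.01629 and √(0.4610×0.5390/1118) = 0.01491.
Because the samples are independent, SE_diff = √(0.01629² + 0.01491²) = 0.02208.
Using z* = 1.282 for 80%, ME = 1.282 × 0.02208 = 0.02831.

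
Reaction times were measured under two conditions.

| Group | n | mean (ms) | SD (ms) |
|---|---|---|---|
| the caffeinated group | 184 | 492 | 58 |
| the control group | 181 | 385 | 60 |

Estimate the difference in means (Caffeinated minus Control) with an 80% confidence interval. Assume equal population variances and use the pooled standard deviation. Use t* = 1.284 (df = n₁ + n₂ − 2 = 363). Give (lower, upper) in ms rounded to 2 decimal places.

(99.07, 114.93)

s_p = √[((n₁−1)s₁² + (n₂−1)s₂²)/(n₁+n₂−2)] = √[(183·58² + 180·60²)/363] = 59.0002.
SE = 59.0002·√(1/184 + 1/181) = 6.1766.
With t* = 1.284, margin = 1.284 × 6.1766 = 7.9308.
x̄₁ − x̄₂ = 492 − 385 = 107.0000; interval 107.0000 ± 7.9308 = (99.07, 114.93).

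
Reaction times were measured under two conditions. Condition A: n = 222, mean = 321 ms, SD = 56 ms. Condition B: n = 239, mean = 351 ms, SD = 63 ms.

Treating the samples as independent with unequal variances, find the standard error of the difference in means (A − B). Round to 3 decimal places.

5.544

Per-group SEs: s₁/√n₁ = 56/√222 = 3.7585, s₂/√n₂ = 63/√239 = 4.0751.
Unpooled SE of the difference: √(14.12632225 + 16.60644001) = 5.5437.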